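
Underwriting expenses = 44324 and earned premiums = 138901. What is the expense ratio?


Expense ratio = expenses / premiums
= 44324 / 138901
= 0.3191


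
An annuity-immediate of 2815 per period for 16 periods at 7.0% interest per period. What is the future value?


FV = PMT * ((1+i)^n - 1) / i
= 2815 * ((1.07)^16 - 1) / 0.07
= 2815 * (2.952164 - 1) / 0.07
= 78504.8707


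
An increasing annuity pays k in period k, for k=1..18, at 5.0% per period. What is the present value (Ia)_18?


(Ia)_n = sum_{k=1}^{n} k * v^k, v = 1/(1+i)
v = 0.952381
Sum computed term by term:
(Ia)_18 = 95.8939


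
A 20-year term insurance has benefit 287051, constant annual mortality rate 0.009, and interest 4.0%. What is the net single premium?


NSP = benefit * sum_{k=0}^{n-1} k_p_x * q * v^(k+1)
With constant q=0.009, v=0.961538
Sum = 0.113713
NSP = 287051 * 0.113713
= 32641.4295


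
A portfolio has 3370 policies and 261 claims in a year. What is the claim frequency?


frequency = claims / policies
= 261 / 3370
= 0.0774


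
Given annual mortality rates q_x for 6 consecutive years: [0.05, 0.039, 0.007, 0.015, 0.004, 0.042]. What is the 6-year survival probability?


p_k = 1 - q_k for each year
Survival = product of (1 - q_k)
= 0.95 * 0.961 * 0.993 * 0.985 * 0.996 * 0.958
= 0.852


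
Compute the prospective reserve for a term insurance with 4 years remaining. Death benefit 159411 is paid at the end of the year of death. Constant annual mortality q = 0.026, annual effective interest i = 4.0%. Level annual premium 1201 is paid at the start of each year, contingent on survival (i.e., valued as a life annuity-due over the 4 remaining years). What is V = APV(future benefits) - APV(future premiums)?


v = 1/(1+i) = 0.961538
APV(future benefits) per unit = sum_{k=0}^{3} k_p_x * q * v^(k+1) = 0.090877
APV(future benefits) = 159411 * 0.090877 = 14486.812
Life annuity-due factor ä_{x:4} = sum_{k=0}^{3} k_p_x * v^k = 3.635085
APV(future premiums) = 1201 * 3.635085 = 4365.7367
V = 14486.812 - 4365.7367
= 10121.0753


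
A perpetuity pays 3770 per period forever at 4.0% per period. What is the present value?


PV = PMT / i
= 3770 / 0.04
= 94250.0


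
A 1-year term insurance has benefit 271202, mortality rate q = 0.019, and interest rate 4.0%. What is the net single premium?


NSP = benefit * q * v
v = 1/(1+i) = 0.961538
NSP = 271202 * 0.019 * 0.961538
= 4954.6519


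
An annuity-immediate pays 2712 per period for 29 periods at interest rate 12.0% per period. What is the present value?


PV = PMT * (1 - (1+i)^(-n)) / i
= 2712 * (1 - (1+0.12)^(-29)) / 0.12
= 2712 * (1 - 0.037383) / 0.12
= 2712 * 8.021806
= 21755.138


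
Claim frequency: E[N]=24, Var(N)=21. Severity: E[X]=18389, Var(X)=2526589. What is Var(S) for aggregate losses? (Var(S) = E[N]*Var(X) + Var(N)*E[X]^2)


Var(S) = E[N]*Var(X) + Var(N)*E[X]^2
= 24*2526589 + 21*18389^2
= 60638136 + 7101261741
= 7.1619e+09


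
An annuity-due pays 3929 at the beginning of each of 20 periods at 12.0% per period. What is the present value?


PV_due = PMT * (1-(1+i)^(-n))/i * (1+i)
PV_immediate = 29347.444
PV_due = 29347.444 * 1.12
= 32869.1373


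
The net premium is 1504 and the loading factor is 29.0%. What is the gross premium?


Gross = net * (1 + loading)
= 1504 * (1 + 0.29)
= 1504 * 1.29
= 1940.16


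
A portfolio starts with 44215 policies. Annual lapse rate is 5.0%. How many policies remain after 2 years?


remaining = initial * (1 - lapse)^years
= 44215 * (1 - 0.05)^2
= 44215 * 0.9025
= 39904.0375


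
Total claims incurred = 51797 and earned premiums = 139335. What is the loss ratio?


Loss ratio = claims / premiums
= 51797 / 139335
= 0.3717


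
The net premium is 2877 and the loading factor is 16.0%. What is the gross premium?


Gross = net * (1 + loading)
= 2877 * (1 + 0.16)
= 2877 * 1.16
= 3337.32


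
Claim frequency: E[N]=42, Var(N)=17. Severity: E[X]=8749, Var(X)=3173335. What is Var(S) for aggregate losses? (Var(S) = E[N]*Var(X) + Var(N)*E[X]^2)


Var(S) = E[N]*Var(X) + Var(N)*E[X]^2
= 42*3173335 + 17*8749^2
= 133280070 + 1301265017
= 1.4345e+09


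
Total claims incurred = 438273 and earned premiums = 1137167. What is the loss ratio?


Loss ratio = claims / premiums
= 438273 / 1137167
= 0.3854


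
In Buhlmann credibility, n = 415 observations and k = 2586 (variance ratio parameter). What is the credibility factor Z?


Z = n / (n + k)
= 415 / (415 + 2586)
= 415 / 3001
= 0.1383


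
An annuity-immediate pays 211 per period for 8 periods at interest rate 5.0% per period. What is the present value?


PV = PMT * (1 - (1+i)^(-n)) / i
= 211 * (1 - (1+0.05)^(-8)) / 0.05
= 211 * (1 - 0.676839) / 0.05
= 211 * 6.463213
= 1363.7379


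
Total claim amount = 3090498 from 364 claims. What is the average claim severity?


severity = total / number
= 3090498 / 364
= 8490.3791


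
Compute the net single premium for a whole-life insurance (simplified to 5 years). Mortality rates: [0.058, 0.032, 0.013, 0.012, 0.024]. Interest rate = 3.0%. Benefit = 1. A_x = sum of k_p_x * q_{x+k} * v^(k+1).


v = 0.970874
Year 0: k_p_x=1.0, q=0.058, term=0.056311
Year 1: k_p_x=0.942, q=0.032, term=0.028414
Year 2: k_p_x=0.911856, q=0.013, term=0.010848
Year 3: k_p_x=0.900002, q=0.012, term=0.009596
Year 4: k_p_x=0.889202, q=0.024, term=0.018409
A_x = 0.1236


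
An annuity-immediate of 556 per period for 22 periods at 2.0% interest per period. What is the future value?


FV = PMT * ((1+i)^n - 1) / i
= 556 * ((1.02)^22 - 1) / 0.02
= 556 * (1.54598 - 1) / 0.02
= 15178.2348


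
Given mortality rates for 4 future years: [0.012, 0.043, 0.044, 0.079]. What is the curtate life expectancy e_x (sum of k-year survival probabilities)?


e_x = sum_{k=1}^{n} k_p_x
k_p_x values:
  1_p_x = 0.988
  2_p_x = 0.945516
  3_p_x = 0.903913
  4_p_x = 0.832504
e_x = 3.6699


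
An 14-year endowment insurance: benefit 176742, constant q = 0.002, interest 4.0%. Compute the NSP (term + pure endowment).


Term component = 3690.4209
Pure endowment = 14_p_x * v^14 * benefit = 0.972361 * 0.577475 * 176742 = 99243.162
NSP = 102933.5829


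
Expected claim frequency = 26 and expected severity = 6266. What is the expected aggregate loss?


E[S] = E[N] * E[X]
= 26 * 6266
= 162916


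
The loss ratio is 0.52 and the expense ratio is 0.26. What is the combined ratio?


Combined ratio = loss ratio + expense ratio
= 0.52 + 0.26
= 0.78


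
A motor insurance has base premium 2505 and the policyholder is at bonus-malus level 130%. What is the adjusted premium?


adjusted = base * BM_level / 100
= 2505 * 130 / 100
= 2505 * 1.3
= 3256.5


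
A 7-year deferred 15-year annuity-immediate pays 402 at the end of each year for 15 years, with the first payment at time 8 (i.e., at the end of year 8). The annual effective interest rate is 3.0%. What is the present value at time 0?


PV at time 7 of the 15-year annuity-immediate:
a_n = 402 * (1-(1+0.03)^(-15))/0.03 = 4799.0499
Discount back 7 years to time 0:
PV = 4799.0499 * (1+0.03)^(-7)
= 4799.0499 * 0.813092
= 3902.0667


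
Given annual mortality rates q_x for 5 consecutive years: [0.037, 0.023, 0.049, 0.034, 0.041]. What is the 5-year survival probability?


p_k = 1 - q_k for each year
Survival = product of (1 - q_k)
= 0.963 * 0.977 * 0.951 * 0.966 * 0.959
= 0.8289


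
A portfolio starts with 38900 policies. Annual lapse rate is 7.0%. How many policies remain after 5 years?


remaining = initial * (1 - lapse)^years
= 38900 * (1 - 0.07)^5
= 38900 * 0.695688
= 27062.2776


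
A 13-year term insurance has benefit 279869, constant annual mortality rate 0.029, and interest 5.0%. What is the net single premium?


NSP = benefit * sum_{k=0}^{n-1} k_p_x * q * v^(k+1)
With constant q=0.029, v=0.952381
Sum = 0.2343
NSP = 279869 * 0.2343
= 65573.376


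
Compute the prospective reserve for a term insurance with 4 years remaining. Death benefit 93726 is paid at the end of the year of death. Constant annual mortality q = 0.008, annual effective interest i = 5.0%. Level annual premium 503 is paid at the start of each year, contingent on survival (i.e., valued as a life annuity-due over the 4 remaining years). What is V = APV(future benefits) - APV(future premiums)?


v = 1/(1+i) = 0.952381
APV(future benefits) per unit = sum_{k=0}^{3} k_p_x * q * v^(k+1) = 0.028043
APV(future benefits) = 93726 * 0.028043 = 2628.3326
Life annuity-due factor ä_{x:4} = sum_{k=0}^{3} k_p_x * v^k = 3.680608
APV(future premiums) = 503 * 3.680608 = 1851.3458
V = 2628.3326 - 1851.3458
= 776.9868


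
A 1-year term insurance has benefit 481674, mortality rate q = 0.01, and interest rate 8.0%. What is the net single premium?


NSP = benefit * q * v
v = 1/(1+i) = 0.925926
NSP = 481674 * 0.01 * 0.925926
= 4459.9444


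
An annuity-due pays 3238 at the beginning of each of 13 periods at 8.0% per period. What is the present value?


PV_due = PMT * (1-(1+i)^(-n))/i * (1+i)
PV_immediate = 25592.4265
PV_due = 25592.4265 * 1.08
= 27639.8206


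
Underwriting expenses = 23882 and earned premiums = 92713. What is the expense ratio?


Expense ratio = expenses / premiums
= 23882 / 92713
= 0.2576


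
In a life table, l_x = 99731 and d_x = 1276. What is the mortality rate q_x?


q_x = d_x / l_x
= 1276 / 99731
= 0.0128


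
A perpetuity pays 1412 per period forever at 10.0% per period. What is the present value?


PV = PMT / i
= 1412 / 0.1
= 14120.0


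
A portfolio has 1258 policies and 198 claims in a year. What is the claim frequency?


frequency = claims / policies
= 198 / 1258
= 0.1574


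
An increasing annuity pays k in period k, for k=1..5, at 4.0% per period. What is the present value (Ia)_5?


(Ia)_n = sum_{k=1}^{n} k * v^k, v = 1/(1+i)
v = 0.961538
Sum computed term by term:
(Ia)_5 = 13.0065


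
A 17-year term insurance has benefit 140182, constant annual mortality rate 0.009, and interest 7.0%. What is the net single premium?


NSP = benefit * sum_{k=0}^{n-1} k_p_x * q * v^(k+1)
With constant q=0.009, v=0.934579
Sum = 0.082997
NSP = 140182 * 0.082997
= 11634.6374


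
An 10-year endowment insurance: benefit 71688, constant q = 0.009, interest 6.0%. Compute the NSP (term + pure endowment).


Term component = 4580.6153
Pure endowment = 10_p_x * v^10 * benefit = 0.913559 * 0.558395 * 71688 = 36569.9492
NSP = 41150.5645


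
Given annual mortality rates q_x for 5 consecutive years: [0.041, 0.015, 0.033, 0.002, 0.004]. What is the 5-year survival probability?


p_k = 1 - q_k for each year
Survival = product of (1 - q_k)
= 0.959 * 0.985 * 0.967 * 0.998 * 0.996
= 0.908


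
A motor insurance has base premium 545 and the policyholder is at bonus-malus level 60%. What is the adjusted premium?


adjusted = base * BM_level / 100
= 545 * 60 / 100
= 545 * 0.6
= 327.0


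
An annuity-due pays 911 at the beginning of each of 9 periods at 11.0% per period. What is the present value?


PV_due = PMT * (1-(1+i)^(-n))/i * (1+i)
PV_immediate = 5044.2503
PV_due = 5044.2503 * 1.11
= 5599.1178


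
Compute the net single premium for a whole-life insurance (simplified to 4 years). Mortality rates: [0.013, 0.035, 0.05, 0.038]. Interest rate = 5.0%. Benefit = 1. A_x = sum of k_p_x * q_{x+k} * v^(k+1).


v = 0.952381
Year 0: k_p_x=1.0, q=0.013, term=0.012381
Year 1: k_p_x=0.987, q=0.035, term=0.031333
Year 2: k_p_x=0.952455, q=0.05, term=0.041138
Year 3: k_p_x=0.904832, q=0.038, term=0.028287
A_x = 0.1131


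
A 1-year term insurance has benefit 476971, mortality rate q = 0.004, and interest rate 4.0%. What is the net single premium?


NSP = benefit * q * v
v = 1/(1+i) = 0.961538
NSP = 476971 * 0.004 * 0.961538
= 1834.5038


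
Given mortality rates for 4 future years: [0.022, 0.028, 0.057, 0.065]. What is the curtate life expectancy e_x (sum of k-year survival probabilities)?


e_x = sum_{k=1}^{n} k_p_x
k_p_x values:
  1_p_x = 0.978
  2_p_x = 0.950616
  3_p_x = 0.896431
  4_p_x = 0.838163
e_x = 3.6632


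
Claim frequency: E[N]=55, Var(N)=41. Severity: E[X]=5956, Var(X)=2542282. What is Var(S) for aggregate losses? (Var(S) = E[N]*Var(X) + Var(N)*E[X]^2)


Var(S) = E[N]*Var(X) + Var(N)*E[X]^2
= 55*2542282 + 41*5956^2
= 139825510 + 1454431376
= 1.5943e+09


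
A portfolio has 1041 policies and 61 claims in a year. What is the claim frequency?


frequency = claims / policies
= 61 / 1041
= 0.0586


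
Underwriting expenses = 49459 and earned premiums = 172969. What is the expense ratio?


Expense ratio = expenses / premiums
= 49459 / 172969
= 0.2859


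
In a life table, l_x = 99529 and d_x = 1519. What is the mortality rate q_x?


q_x = d_x / l_x
= 1519 / 99529
= 0.0153


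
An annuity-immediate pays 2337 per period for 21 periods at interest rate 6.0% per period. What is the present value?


PV = PMT * (1 - (1+i)^(-n)) / i
= 2337 * (1 - (1+0.06)^(-21)) / 0.06
= 2337 * (1 - 0.294155) / 0.06
= 2337 * 11.764077
= 27492.6471


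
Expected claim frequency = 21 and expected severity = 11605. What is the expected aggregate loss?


E[S] = E[N] * E[X]
= 21 * 11605
= 243705


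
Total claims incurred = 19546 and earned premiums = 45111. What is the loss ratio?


Loss ratio = claims / premiums
= 19546 / 45111
= 0.4333


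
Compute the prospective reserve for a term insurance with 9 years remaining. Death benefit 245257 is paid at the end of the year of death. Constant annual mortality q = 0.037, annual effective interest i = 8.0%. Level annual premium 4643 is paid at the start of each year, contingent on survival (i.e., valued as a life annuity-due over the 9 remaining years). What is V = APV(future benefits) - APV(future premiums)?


v = 1/(1+i) = 0.925926
APV(future benefits) per unit = sum_{k=0}^{8} k_p_x * q * v^(k+1) = 0.203561
APV(future benefits) = 245257 * 0.203561 = 49924.8685
Life annuity-due factor ä_{x:9} = sum_{k=0}^{8} k_p_x * v^k = 5.941793
APV(future premiums) = 4643 * 5.941793 = 27587.7469
V = 49924.8685 - 27587.7469
= 22337.1216


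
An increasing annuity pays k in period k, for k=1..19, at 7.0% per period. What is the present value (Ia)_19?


(Ia)_n = sum_{k=1}^{n} k * v^k, v = 1/(1+i)
v = 0.934579
Sum computed term by term:
(Ia)_19 = 82.9347


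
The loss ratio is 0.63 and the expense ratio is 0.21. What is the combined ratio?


Combined ratio = loss ratio + expense ratio
= 0.63 + 0.21
= 0.84


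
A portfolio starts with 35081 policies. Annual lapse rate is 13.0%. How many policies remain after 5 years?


remaining = initial * (1 - lapse)^years
= 35081 * (1 - 0.13)^5
= 35081 * 0.498421
= 17485.1043


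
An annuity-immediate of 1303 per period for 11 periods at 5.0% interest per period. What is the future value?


FV = PMT * ((1+i)^n - 1) / i
= 1303 * ((1.05)^11 - 1) / 0.05
= 1303 * (1.710339 - 1) / 0.05
= 18511.4437


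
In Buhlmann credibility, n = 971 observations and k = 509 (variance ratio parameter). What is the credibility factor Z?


Z = n / (n + k)
= 971 / (971 + 509)
= 971 / 1480
= 0.6561


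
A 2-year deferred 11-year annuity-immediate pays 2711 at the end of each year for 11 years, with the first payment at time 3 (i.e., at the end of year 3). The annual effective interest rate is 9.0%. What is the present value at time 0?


PV at time 2 of the 11-year annuity-immediate:
a_n = 2711 * (1-(1+0.09)^(-11))/0.09 = 18448.8716
Discount back 2 years to time 0:
PV = 18448.8716 * (1+0.09)^(-2)
= 18448.8716 * 0.84168
= 15528.0461


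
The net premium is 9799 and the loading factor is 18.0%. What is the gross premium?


Gross = net * (1 + loading)
= 9799 * (1 + 0.18)
= 9799 * 1.18
= 11562.82


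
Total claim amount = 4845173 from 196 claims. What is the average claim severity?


severity = total / number
= 4845173 / 196
= 24720.2704


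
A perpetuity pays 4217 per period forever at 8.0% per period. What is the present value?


PV = PMT / i
= 4217 / 0.08
= 52712.5


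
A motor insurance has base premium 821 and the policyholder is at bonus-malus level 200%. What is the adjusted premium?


adjusted = base * BM_level / 100
= 821 * 200 / 100
= 821 * 2.0
= 1642.0


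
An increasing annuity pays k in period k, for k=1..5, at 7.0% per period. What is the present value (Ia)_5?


(Ia)_n = sum_{k=1}^{n} k * v^k, v = 1/(1+i)
v = 0.934579
Sum computed term by term:
(Ia)_5 = 11.7469


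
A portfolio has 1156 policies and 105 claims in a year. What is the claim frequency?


frequency = claims / policies
= 105 / 1156
= 0.0908


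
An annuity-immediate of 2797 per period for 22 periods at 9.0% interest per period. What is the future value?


FV = PMT * ((1+i)^n - 1) / i
= 2797 * ((1.09)^22 - 1) / 0.09
= 2797 * (6.6586 - 1) / 0.09
= 175856.7268


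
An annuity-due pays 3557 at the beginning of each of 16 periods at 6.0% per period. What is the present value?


PV_due = PMT * (1-(1+i)^(-n))/i * (1+i)
PV_immediate = 35946.6695
PV_due = 35946.6695 * 1.06
= 38103.4696


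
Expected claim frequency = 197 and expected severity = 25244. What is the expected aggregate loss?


E[S] = E[N] * E[X]
= 197 * 25244
= 4.9731e+06


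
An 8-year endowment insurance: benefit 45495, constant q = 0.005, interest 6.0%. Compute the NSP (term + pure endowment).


Term component = 1390.2198
Pure endowment = 8_p_x * v^8 * benefit = 0.960693 * 0.627412 * 45495 = 27422.1431
NSP = 28812.3629


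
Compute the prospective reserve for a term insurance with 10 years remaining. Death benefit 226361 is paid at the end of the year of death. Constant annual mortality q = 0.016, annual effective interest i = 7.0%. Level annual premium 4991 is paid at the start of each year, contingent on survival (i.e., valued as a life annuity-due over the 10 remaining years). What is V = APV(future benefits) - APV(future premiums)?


v = 1/(1+i) = 0.934579
APV(future benefits) per unit = sum_{k=0}^{9} k_p_x * q * v^(k+1) = 0.105558
APV(future benefits) = 226361 * 0.105558 = 23894.1791
Life annuity-due factor ä_{x:10} = sum_{k=0}^{9} k_p_x * v^k = 7.059181
APV(future premiums) = 4991 * 7.059181 = 35232.3714
V = 23894.1791 - 35232.3714
= -11338.1923


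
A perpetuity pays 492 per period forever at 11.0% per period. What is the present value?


PV = PMT / i
= 492 / 0.11
= 4472.7273


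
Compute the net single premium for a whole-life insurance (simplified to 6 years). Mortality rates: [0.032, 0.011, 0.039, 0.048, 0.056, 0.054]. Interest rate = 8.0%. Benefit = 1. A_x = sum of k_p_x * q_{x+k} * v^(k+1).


v = 0.925926
Year 0: k_p_x=1.0, q=0.032, term=0.02963
Year 1: k_p_x=0.968, q=0.011, term=0.009129
Year 2: k_p_x=0.957352, q=0.039, term=0.029639
Year 3: k_p_x=0.920015, q=0.048, term=0.032459
Year 4: k_p_x=0.875855, q=0.056, term=0.033381
Year 5: k_p_x=0.826807, q=0.054, term=0.028136
A_x = 0.1624


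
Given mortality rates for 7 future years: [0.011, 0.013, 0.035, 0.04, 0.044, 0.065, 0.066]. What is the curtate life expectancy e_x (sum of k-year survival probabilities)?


e_x = sum_{k=1}^{n} k_p_x
k_p_x values:
  1_p_x = 0.989
  2_p_x = 0.976143
  3_p_x = 0.941978
  4_p_x = 0.904299
  5_p_x = 0.86451
  6_p_x = 0.808317
  7_p_x = 0.754968
e_x = 6.2392


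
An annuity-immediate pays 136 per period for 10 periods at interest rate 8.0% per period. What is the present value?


PV = PMT * (1 - (1+i)^(-n)) / i
= 136 * (1 - (1+0.08)^(-10)) / 0.08
= 136 * (1 - 0.463193) / 0.08
= 136 * 6.710081
= 912.5711


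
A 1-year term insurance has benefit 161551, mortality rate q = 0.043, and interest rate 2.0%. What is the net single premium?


NSP = benefit * q * v
v = 1/(1+i) = 0.980392
NSP = 161551 * 0.043 * 0.980392
= 6810.4833


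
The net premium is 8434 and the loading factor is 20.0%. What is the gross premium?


Gross = net * (1 + loading)
= 8434 * (1 + 0.2)
= 8434 * 1.2
= 10120.8


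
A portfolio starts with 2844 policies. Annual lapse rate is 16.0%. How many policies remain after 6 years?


remaining = initial * (1 - lapse)^years
= 2844 * (1 - 0.16)^6
= 2844 * 0.351298
= 999.0916


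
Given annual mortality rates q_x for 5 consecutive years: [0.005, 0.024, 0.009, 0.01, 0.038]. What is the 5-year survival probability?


p_k = 1 - q_k for each year
Survival = product of (1 - q_k)
= 0.995 * 0.976 * 0.991 * 0.99 * 0.962
= 0.9166


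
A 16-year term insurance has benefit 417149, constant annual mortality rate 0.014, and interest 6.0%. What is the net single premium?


NSP = benefit * sum_{k=0}^{n-1} k_p_x * q * v^(k+1)
With constant q=0.014, v=0.943396
Sum = 0.129755
NSP = 417149 * 0.129755
= 54127.353


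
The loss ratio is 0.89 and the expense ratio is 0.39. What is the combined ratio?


Combined ratio = loss ratio + expense ratio
= 0.89 + 0.39
= 1.28


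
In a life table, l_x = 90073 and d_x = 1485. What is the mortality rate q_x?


q_x = d_x / l_x
= 1485 / 90073
= 0.0165


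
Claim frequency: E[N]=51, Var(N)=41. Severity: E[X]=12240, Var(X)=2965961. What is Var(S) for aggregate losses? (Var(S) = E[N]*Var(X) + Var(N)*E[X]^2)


Var(S) = E[N]*Var(X) + Var(N)*E[X]^2
= 51*2965961 + 41*12240^2
= 151264011 + 6142521600
= 6.2938e+09


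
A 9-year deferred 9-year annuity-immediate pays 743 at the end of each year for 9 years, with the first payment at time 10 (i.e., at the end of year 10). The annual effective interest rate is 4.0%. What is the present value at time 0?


PV at time 9 of the 9-year annuity-immediate:
a_n = 743 * (1-(1+0.04)^(-9))/0.04 = 5524.4514
Discount back 9 years to time 0:
PV = 5524.4514 * (1+0.04)^(-9)
= 5524.4514 * 0.702587
= 3881.4063


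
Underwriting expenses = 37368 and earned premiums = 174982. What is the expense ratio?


Expense ratio = expenses / premiums
= 37368 / 174982
= 0.2136


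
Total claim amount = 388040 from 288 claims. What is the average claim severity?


severity = total / number
= 388040 / 288
= 1347.3611


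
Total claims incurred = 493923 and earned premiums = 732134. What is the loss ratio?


Loss ratio = claims / premiums
= 493923 / 732134
= 0.6746


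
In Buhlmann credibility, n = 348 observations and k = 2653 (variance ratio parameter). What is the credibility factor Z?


Z = n / (n + k)
= 348 / (348 + 2653)
= 348 / 3001
= 0.116


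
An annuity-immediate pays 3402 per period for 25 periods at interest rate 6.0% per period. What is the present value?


PV = PMT * (1 - (1+i)^(-n)) / i
= 3402 * (1 - (1+0.06)^(-25)) / 0.06
= 3402 * (1 - 0.232999) / 0.06
= 3402 * 12.783356
= 43488.9777


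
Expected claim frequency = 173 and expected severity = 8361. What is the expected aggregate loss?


E[S] = E[N] * E[X]
= 173 * 8361
= 1.4465e+06


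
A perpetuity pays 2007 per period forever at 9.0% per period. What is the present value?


PV = PMT / i
= 2007 / 0.09
= 22300.0


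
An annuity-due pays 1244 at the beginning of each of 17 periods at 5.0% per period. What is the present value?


PV_due = PMT * (1-(1+i)^(-n))/i * (1+i)
PV_immediate = 14024.9384
PV_due = 14024.9384 * 1.05
= 14726.1853


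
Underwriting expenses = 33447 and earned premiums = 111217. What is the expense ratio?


Expense ratio = expenses / premiums
= 33447 / 111217
= 0.3007


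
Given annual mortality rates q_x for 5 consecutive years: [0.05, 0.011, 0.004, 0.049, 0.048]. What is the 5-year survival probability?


p_k = 1 - q_k for each year
Survival = product of (1 - q_k)
= 0.95 * 0.989 * 0.996 * 0.951 * 0.952
= 0.8472


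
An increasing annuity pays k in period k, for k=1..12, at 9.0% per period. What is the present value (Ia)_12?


(Ia)_n = sum_{k=1}^{n} k * v^k, v = 1/(1+i)
v = 0.917431
Sum computed term by term:
(Ia)_12 = 39.3197


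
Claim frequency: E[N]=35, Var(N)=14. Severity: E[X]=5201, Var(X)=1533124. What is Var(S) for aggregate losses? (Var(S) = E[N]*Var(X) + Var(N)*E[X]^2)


Var(S) = E[N]*Var(X) + Var(N)*E[X]^2
= 35*1533124 + 14*5201^2
= 53659340 + 378705614
= 4.3236e+08


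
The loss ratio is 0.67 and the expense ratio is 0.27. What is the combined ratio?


Combined ratio = loss ratio + expense ratio
= 0.67 + 0.27
= 0.94


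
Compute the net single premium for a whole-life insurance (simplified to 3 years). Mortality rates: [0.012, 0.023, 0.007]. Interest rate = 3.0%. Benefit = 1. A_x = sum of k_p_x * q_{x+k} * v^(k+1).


v = 0.970874
Year 0: k_p_x=1.0, q=0.012, term=0.01165
Year 1: k_p_x=0.988, q=0.023, term=0.02142
Year 2: k_p_x=0.965276, q=0.007, term=0.006184
A_x = 0.0393


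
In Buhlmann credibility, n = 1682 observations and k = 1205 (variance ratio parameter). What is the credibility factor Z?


Z = n / (n + k)
= 1682 / (1682 + 1205)
= 1682 / 2887
= 0.5826


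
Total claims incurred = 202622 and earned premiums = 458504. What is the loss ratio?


Loss ratio = claims / premiums
= 202622 / 458504
= 0.4419


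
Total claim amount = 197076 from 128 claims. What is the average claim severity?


severity = total / number
= 197076 / 128
= 1539.6562


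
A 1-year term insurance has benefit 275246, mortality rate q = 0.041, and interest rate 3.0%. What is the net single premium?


NSP = benefit * q * v
v = 1/(1+i) = 0.970874
NSP = 275246 * 0.041 * 0.970874
= 10956.3942


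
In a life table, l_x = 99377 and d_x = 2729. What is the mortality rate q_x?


q_x = d_x / l_x
= 2729 / 99377
= 0.0275


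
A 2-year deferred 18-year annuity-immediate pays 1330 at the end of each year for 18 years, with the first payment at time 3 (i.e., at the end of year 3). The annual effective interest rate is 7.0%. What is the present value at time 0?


PV at time 2 of the 18-year annuity-immediate:
a_n = 1330 * (1-(1+0.07)^(-18))/0.07 = 13378.5856
Discount back 2 years to time 0:
PV = 13378.5856 * (1+0.07)^(-2)
= 13378.5856 * 0.873439
= 11685.3748


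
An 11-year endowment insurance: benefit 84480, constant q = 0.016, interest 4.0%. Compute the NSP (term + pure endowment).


Term component = 11007.1282
Pure endowment = 11_p_x * v^11 * benefit = 0.837425 * 0.649581 * 84480 = 45955.0513
NSP = 56962.1795


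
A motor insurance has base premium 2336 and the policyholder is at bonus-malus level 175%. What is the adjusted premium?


adjusted = base * BM_level / 100
= 2336 * 175 / 100
= 2336 * 1.75
= 4088.0


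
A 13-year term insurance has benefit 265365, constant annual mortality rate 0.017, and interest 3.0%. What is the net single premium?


NSP = benefit * sum_{k=0}^{n-1} k_p_x * q * v^(k+1)
With constant q=0.017, v=0.970874
Sum = 0.164613
NSP = 265365 * 0.164613
= 43682.5038


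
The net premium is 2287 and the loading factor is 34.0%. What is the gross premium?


Gross = net * (1 + loading)
= 2287 * (1 + 0.34)
= 2287 * 1.34
= 3064.58


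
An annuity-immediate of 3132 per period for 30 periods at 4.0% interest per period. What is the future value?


FV = PMT * ((1+i)^n - 1) / i
= 3132 * ((1.04)^30 - 1) / 0.04
= 3132 * (3.243398 - 1) / 0.04
= 175658.025


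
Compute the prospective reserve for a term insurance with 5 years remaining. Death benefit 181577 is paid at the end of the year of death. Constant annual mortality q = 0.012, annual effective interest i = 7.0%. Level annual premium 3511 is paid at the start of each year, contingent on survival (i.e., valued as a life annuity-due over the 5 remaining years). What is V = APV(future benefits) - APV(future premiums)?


v = 1/(1+i) = 0.934579
APV(future benefits) per unit = sum_{k=0}^{4} k_p_x * q * v^(k+1) = 0.048114
APV(future benefits) = 181577 * 0.048114 = 8736.3835
Life annuity-due factor ä_{x:5} = sum_{k=0}^{4} k_p_x * v^k = 4.290159
APV(future premiums) = 3511 * 4.290159 = 15062.7481
V = 8736.3835 - 15062.7481
= -6326.3646


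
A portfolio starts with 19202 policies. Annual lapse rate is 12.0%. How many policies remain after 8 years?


remaining = initial * (1 - lapse)^years
= 19202 * (1 - 0.12)^8
= 19202 * 0.359635
= 6905.7021


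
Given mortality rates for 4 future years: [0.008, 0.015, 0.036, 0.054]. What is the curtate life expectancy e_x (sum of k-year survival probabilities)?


e_x = sum_{k=1}^{n} k_p_x
k_p_x values:
  1_p_x = 0.992
  2_p_x = 0.97712
  3_p_x = 0.941944
  4_p_x = 0.891079
e_x = 3.8021


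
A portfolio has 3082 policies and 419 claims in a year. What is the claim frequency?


frequency = claims / policies
= 419 / 3082
= 0.136


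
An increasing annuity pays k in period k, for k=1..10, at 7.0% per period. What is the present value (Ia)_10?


(Ia)_n = sum_{k=1}^{n} k * v^k, v = 1/(1+i)
v = 0.934579
Sum computed term by term:
(Ia)_10 = 34.7391


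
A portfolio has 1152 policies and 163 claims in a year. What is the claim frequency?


frequency = claims / policies
= 163 / 1152
= 0.1415


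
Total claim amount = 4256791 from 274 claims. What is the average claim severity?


severity = total / number
= 4256791 / 274
= 15535.7336


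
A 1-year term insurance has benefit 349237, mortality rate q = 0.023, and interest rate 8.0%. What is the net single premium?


NSP = benefit * q * v
v = 1/(1+i) = 0.925926
NSP = 349237 * 0.023 * 0.925926
= 7437.4546


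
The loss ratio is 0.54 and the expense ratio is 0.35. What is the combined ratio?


Combined ratio = loss ratio + expense ratio
= 0.54 + 0.35
= 0.89


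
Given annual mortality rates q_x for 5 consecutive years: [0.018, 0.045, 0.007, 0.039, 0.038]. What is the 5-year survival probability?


p_k = 1 - q_k for each year
Survival = product of (1 - q_k)
= 0.982 * 0.955 * 0.993 * 0.961 * 0.962
= 0.8609


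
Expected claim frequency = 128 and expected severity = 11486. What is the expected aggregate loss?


E[S] = E[N] * E[X]
= 128 * 11486
= 1.4702e+06


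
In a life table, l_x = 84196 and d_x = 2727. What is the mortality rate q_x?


q_x = d_x / l_x
= 2727 / 84196
= 0.0324


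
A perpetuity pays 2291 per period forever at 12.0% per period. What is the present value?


PV = PMT / i
= 2291 / 0.12
= 19091.6667


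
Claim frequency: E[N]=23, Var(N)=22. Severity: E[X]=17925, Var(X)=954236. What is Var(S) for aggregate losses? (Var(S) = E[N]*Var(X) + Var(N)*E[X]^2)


Var(S) = E[N]*Var(X) + Var(N)*E[X]^2
= 23*954236 + 22*17925^2
= 21947428 + 7068723750
= 7.0907e+09


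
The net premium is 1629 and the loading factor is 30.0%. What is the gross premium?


Gross = net * (1 + loading)
= 1629 * (1 + 0.3)
= 1629 * 1.3
= 2117.7


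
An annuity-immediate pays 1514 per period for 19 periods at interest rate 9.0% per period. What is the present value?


PV = PMT * (1 - (1+i)^(-n)) / i
= 1514 * (1 - (1+0.09)^(-19)) / 0.09
= 1514 * (1 - 0.19449) / 0.09
= 1514 * 8.950115
= 13550.4738


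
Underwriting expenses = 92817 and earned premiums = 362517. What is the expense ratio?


Expense ratio = expenses / premiums
= 92817 / 362517
= 0.256


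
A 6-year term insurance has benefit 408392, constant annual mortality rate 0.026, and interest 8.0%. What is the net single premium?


NSP = benefit * sum_{k=0}^{n-1} k_p_x * q * v^(k+1)
With constant q=0.026, v=0.925926
Sum = 0.113312
NSP = 408392 * 0.113312
= 46275.6992


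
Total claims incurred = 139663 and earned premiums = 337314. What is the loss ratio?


Loss ratio = claims / premiums
= 139663 / 337314
= 0.414


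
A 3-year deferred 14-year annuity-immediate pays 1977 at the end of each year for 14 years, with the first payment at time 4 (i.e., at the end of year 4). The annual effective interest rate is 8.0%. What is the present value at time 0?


PV at time 3 of the 14-year annuity-immediate:
a_n = 1977 * (1-(1+0.08)^(-14))/0.08 = 16298.8565
Discount back 3 years to time 0:
PV = 16298.8565 * (1+0.08)^(-3)
= 16298.8565 * 0.793832
= 12938.5578


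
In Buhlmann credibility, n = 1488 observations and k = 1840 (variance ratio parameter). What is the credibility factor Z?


Z = n / (n + k)
= 1488 / (1488 + 1840)
= 1488 / 3328
= 0.4471


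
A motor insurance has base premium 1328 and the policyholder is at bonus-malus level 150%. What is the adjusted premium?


adjusted = base * BM_level / 100
= 1328 * 150 / 100
= 1328 * 1.5
= 1992.0


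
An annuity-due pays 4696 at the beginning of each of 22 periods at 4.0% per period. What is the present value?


PV_due = PMT * (1-(1+i)^(-n))/i * (1+i)
PV_immediate = 67862.4376
PV_due = 67862.4376 * 1.04
= 70576.9351


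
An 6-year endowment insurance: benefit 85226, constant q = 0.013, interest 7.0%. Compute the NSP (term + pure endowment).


Term component = 5125.5119
Pure endowment = 6_p_x * v^6 * benefit = 0.924491 * 0.666342 * 85226 = 52501.5779
NSP = 57627.0898


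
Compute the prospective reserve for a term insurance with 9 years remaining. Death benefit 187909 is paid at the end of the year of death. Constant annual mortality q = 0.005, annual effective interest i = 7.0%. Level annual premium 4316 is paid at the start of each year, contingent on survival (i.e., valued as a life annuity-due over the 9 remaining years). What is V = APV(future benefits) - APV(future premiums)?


v = 1/(1+i) = 0.934579
APV(future benefits) per unit = sum_{k=0}^{8} k_p_x * q * v^(k+1) = 0.032004
APV(future benefits) = 187909 * 0.032004 = 6013.8322
Life annuity-due factor ä_{x:9} = sum_{k=0}^{8} k_p_x * v^k = 6.848847
APV(future premiums) = 4316 * 6.848847 = 29559.6258
V = 6013.8322 - 29559.6258
= -23545.7936


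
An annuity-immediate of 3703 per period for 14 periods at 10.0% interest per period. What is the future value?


FV = PMT * ((1+i)^n - 1) / i
= 3703 * ((1.1)^14 - 1) / 0.1
= 3703 * (3.797498 - 1) / 0.1
= 103591.3634


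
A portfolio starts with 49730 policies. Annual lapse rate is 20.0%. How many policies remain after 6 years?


remaining = initial * (1 - lapse)^years
= 49730 * (1 - 0.2)^6
= 49730 * 0.262144
= 13036.4211


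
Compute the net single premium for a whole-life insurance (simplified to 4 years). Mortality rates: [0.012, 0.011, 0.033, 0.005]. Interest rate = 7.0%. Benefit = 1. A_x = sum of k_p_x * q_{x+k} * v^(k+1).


v = 0.934579
Year 0: k_p_x=1.0, q=0.012, term=0.011215
Year 1: k_p_x=0.988, q=0.011, term=0.009493
Year 2: k_p_x=0.977132, q=0.033, term=0.026322
Year 3: k_p_x=0.944887, q=0.005, term=0.003604
A_x = 0.0506


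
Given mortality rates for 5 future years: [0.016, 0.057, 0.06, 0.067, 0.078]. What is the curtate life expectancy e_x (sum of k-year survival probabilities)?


e_x = sum_{k=1}^{n} k_p_x
k_p_x values:
  1_p_x = 0.984
  2_p_x = 0.927912
  3_p_x = 0.872237
  4_p_x = 0.813797
  5_p_x = 0.750321
e_x = 4.3483


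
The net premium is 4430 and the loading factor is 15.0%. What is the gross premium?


Gross = net * (1 + loading)
= 4430 * (1 + 0.15)
= 4430 * 1.15
= 5094.5


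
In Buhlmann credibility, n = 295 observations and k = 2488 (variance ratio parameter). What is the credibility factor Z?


Z = n / (n + k)
= 295 / (295 + 2488)
= 295 / 2783
= 0.106


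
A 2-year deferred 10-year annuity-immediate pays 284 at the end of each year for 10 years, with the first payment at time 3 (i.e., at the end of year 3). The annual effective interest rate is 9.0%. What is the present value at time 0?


PV at time 2 of the 10-year annuity-immediate:
a_n = 284 * (1-(1+0.09)^(-10))/0.09 = 1822.6148
Discount back 2 years to time 0:
PV = 1822.6148 * (1+0.09)^(-2)
= 1822.6148 * 0.84168
= 1534.0584


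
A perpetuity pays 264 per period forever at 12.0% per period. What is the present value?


PV = PMT / i
= 264 / 0.12
= 2200.0


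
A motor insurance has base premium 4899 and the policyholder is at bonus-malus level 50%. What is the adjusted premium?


adjusted = base * BM_level / 100
= 4899 * 50 / 100
= 4899 * 0.5
= 2449.5


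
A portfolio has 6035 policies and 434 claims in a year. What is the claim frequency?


frequency = claims / policies
= 434 / 6035
= 0.0719


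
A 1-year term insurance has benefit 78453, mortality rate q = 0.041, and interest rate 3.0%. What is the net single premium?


NSP = benefit * q * v
v = 1/(1+i) = 0.970874
NSP = 78453 * 0.041 * 0.970874
= 3122.8864


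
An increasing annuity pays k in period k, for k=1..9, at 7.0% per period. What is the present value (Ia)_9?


(Ia)_n = sum_{k=1}^{n} k * v^k, v = 1/(1+i)
v = 0.934579
Sum computed term by term:
(Ia)_9 = 29.6556


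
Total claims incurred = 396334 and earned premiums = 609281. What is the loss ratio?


Loss ratio = claims / premiums
= 396334 / 609281
= 0.6505


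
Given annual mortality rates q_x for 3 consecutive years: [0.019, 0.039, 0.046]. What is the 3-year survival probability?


p_k = 1 - q_k for each year
Survival = product of (1 - q_k)
= 0.981 * 0.961 * 0.954
= 0.8994


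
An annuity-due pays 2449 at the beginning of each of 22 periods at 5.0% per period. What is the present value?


PV_due = PMT * (1-(1+i)^(-n))/i * (1+i)
PV_immediate = 32236.1933
PV_due = 32236.1933 * 1.05
= 33848.003


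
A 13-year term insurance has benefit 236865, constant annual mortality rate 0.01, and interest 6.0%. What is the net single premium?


NSP = benefit * sum_{k=0}^{n-1} k_p_x * q * v^(k+1)
With constant q=0.01, v=0.943396
Sum = 0.084083
NSP = 236865 * 0.084083
= 19916.418


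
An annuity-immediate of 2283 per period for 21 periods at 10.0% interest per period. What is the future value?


FV = PMT * ((1+i)^n - 1) / i
= 2283 * ((1.1)^21 - 1) / 0.1
= 2283 * (7.40025 - 1) / 0.1
= 146117.7062


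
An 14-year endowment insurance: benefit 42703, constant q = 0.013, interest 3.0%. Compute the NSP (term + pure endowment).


Term component = 5803.7663
Pure endowment = 14_p_x * v^14 * benefit = 0.832607 * 0.661118 * 42703 = 23505.9267
NSP = 29309.6931


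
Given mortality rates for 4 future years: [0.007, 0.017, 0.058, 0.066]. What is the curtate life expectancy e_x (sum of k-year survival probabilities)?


e_x = sum_{k=1}^{n} k_p_x
k_p_x values:
  1_p_x = 0.993
  2_p_x = 0.976119
  3_p_x = 0.919504
  4_p_x = 0.858817
e_x = 3.7474


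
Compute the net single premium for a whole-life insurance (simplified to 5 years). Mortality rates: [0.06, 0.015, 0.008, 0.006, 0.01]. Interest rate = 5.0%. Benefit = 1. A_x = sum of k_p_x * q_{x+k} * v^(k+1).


v = 0.952381
Year 0: k_p_x=1.0, q=0.06, term=0.057143
Year 1: k_p_x=0.94, q=0.015, term=0.012789
Year 2: k_p_x=0.9259, q=0.008, term=0.006399
Year 3: k_p_x=0.918493, q=0.006, term=0.004534
Year 4: k_p_x=0.912982, q=0.01, term=0.007153
A_x = 0.088


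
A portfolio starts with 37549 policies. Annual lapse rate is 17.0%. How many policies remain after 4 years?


remaining = initial * (1 - lapse)^years
= 37549 * (1 - 0.17)^4
= 37549 * 0.474583
= 17820.125


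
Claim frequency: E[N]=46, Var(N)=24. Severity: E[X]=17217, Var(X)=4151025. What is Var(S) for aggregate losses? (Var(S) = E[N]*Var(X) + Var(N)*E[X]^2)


Var(S) = E[N]*Var(X) + Var(N)*E[X]^2
= 46*4151025 + 24*17217^2
= 190947150 + 7114202136
= 7.3051e+09


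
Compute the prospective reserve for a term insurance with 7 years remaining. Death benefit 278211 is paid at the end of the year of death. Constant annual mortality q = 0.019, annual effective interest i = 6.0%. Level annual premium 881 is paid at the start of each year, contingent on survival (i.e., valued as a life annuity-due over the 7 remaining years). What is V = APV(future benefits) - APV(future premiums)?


v = 1/(1+i) = 0.943396
APV(future benefits) per unit = sum_{k=0}^{6} k_p_x * q * v^(k+1) = 0.100654
APV(future benefits) = 278211 * 0.100654 = 28003.1574
Life annuity-due factor ä_{x:7} = sum_{k=0}^{6} k_p_x * v^k = 5.615455
APV(future premiums) = 881 * 5.615455 = 4947.2161
V = 28003.1574 - 4947.2161
= 23055.9414


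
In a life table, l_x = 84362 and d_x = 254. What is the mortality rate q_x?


q_x = d_x / l_x
= 254 / 84362
= 0.003


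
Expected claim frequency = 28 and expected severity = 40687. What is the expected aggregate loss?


E[S] = E[N] * E[X]
= 28 * 40687
= 1.1392e+06
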